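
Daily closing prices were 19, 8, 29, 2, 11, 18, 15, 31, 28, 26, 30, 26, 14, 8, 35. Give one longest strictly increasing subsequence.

Patience tails give the LIS length; then backtrack through the dp parents:
19 → extends → [19]
8 → replaces 19 → [8]
29 → extends → [8, 29]
2 → replaces 8 → [2, 29]
11 → replaces 29 → [2, 11]
18 → extends → [2, 11, 18]
15 → replaces 18 → [2, 11, 15]
31 → extends → [2, 11, 15, 31]
28 → replaces 31 → [2, 11, 15, 28]
26 → replaces 28 → [2, 11, 15, 26]
30 → extends → [2, 11, 15, 26, 30]
26 → already a tail → [2, 11, 15, 26, 30]
14 → replaces 15 → [2, 11, 14, 26, 30]
8 → replaces 11 → [2, 8, 14, 26, 30]
35 → extends → [2, 8, 14, 26, 30, 35]
Length 6; one witness is 8, 11, 18, 28, 30, 35.

8, 11, 18, 28, 30, 35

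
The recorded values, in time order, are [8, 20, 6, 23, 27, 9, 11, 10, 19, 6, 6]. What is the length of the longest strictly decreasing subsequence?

4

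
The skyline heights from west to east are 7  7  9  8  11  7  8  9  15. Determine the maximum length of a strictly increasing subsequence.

Let dp[i] be the length of the longest such subsequence ending at index i:
i:      1  2  3  4  5  6  7  8  9
a[i]:   7  7  9  8 11  7  8  9 15
dp:     1  1  2  2  3  1  2  3  4
Maximum dp value is 4.

4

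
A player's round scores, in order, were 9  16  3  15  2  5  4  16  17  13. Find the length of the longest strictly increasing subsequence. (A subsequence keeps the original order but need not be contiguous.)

Let dp[i] be the length of the longest such subsequence ending at index i:
i:      1  2  3  4  5  6  7  8  9 10
a[i]:   9 16  3 15  2  5  4 16 17 13
dp:     1  2  1  2  1  2  2  3  4  3
Maximum dp value is 4.

4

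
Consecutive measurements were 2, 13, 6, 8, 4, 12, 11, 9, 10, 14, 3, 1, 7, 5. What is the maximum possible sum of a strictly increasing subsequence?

Let S[i] be the best sum of a strictly increasing subsequence ending at i:
i:      1  2  3  4  5  6  7  8  9 10 11 12 13 14
a[i]:   2 13  6  8  4 12 11  9 10 14  3  1  7  5
S:      2 15  8 16  6 28 27 25 35 49  5  1 15 11
Maximum is 49 (e.g. 2 + 6 + 8 + 9 + 10 + 14).

49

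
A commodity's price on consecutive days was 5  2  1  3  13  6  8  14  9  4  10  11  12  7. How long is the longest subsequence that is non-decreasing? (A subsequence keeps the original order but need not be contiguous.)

8

Let dp[i] be the length of the longest such subsequence ending at index i:
i:      1  2  3  4  5  6  7  8  9 10 11 12 13 14
a[i]:   5  2  1  3 13  6  8 14  9  4 10 11 12  7
dp:     1  1  1  2  3  3  4  5  5  3  6  7  8  4
Maximum dp value is 8.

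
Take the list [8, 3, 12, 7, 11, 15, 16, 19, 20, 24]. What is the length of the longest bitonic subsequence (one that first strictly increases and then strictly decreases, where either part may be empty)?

inc[i] = longest strictly increasing subsequence ending at i; dec[i] = longest strictly decreasing subsequence starting at i:
i:      1  2  3  4  5  6  7  8  9 10
a[i]:   8  3 12  7 11 15 16 19 20 24
inc:    1  1  2  2  3  4  5  6  7  8
dec:    2  1  2  1  1  1  1  1  1  1
Best peak at i=10 (value 24): inc=8, dec=1, length 8+1−1 = 8.

8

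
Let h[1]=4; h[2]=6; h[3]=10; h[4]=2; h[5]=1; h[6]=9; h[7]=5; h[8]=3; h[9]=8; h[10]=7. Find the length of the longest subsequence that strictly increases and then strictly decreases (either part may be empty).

6

inc[i] = longest strictly increasing subsequence ending at i; dec[i] = longest strictly decreasing subsequence starting at i:
i:      1  2  3  4  5  6  7  8  9 10
h[i]:   4  6 10  2  1  9  5  3  8  7
inc:    1  2  3  1  1  3  2  2  3  3
dec:    3  3  4  2  1  3  2  1  2  1
Best peak at i=3 (value 10): inc=3, dec=4, length 3+4−1 = 6.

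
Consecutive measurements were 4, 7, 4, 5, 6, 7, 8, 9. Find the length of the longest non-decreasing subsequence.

Track the smallest tail for each achievable length (allowing ties):
4 → extends → [4]
7 → extends → [4, 7]
4 → replaces 7 → [4, 4]
5 → extends → [4, 4, 5]
6 → extends → [4, 4, 5, 6]
7 → extends → [4, 4, 5, 6, 7]
8 → extends → [4, 4, 5, 6, 7, 8]
9 → extends → [4, 4, 5, 6, 7, 8, 9]
Seven tails, so the longest non-decreasing subsequence has length 7 (e.g. 4, 4, 5, 6, 7, 8, 9).

7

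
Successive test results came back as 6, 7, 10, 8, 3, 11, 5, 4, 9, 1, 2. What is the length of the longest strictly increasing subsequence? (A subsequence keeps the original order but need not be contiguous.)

4

Track the smallest tail for each achievable length (strict):
6 → extends → [6]
7 → extends → [6, 7]
10 → extends → [6, 7, 10]
8 → replaces 10 → [6, 7, 8]
3 → replaces 6 → [3, 7, 8]
11 → extends → [3, 7, 8, 11]
5 → replaces 7 → [3, 5, 8, 11]
4 → replaces 5 → [3, 4, 8, 11]
9 → replaces 11 → [3, 4, 8, 9]
1 → replaces 3 → [1, 4, 8, 9]
2 → replaces 4 → [1, 2, 8, 9]
Four tails, so the longest strictly increasing subsequence has length 4 (e.g. 6, 7, 10, 11).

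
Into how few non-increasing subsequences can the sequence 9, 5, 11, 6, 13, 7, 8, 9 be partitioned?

5

Place each on the leftmost legal pile:
9 → new pile 1 (tops now [9])
5 → pile 1 (tops now [5])
11 → new pile 2 (tops now [5, 11])
6 → pile 2 (tops now [5, 6])
13 → new pile 3 (tops now [5, 6, 13])
7 → pile 3 (tops now [5, 6, 7])
8 → new pile 4 (tops now [5, 6, 7, 8])
9 → new pile 5 (tops now [5, 6, 7, 8, 9])
Five piles.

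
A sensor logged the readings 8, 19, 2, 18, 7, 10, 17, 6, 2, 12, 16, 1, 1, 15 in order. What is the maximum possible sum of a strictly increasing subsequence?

Let S[i] be the best sum of a strictly increasing subsequence ending at i:
i:      1  2  3  4  5  6  7  8  9 10 11 12 13 14
a[i]:   8 19  2 18  7 10 17  6  2 12 16  1  1 15
S:      8 27  2 26  9 19 36  8  2 31 47  1  1 46
Maximum is 47 (e.g. 2 + 7 + 10 + 12 + 16).

47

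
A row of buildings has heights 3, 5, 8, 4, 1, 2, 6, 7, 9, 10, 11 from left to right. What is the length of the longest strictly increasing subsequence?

7

Let dp[i] be the length of the longest such subsequence ending at index i:
i:      1  2  3  4  5  6  7  8  9 10 11
a[i]:   3  5  8  4  1  2  6  7  9 10 11
dp:     1  2  3  2  1  2  3  4  5  6  7
Maximum dp value is 7.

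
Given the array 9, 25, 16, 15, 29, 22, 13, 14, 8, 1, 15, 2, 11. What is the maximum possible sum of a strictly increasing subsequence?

63

Let S[i] be the best sum of a strictly increasing subsequence ending at i:
i:      1  2  3  4  5  6  7  8  9 10 11 12 13
a[i]:   9 25 16 15 29 22 13 14  8  1 15  2 11
S:      9 34 25 24 63 47 22 36  8  1 51  3 20
Maximum is 63 (e.g. 9 + 25 + 29).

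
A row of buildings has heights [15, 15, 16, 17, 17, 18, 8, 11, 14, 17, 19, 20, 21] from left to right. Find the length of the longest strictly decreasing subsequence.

2

Negate each value so 'decreasing' becomes 'increasing', then run patience tails on the negated sequence:
-15 → extends → [-15]
-15 → already a tail → [-15]
-16 → replaces -15 → [-16]
-17 → replaces -16 → [-17]
-17 → already a tail → [-17]
-18 → replaces -17 → [-18]
-8 → extends → [-18, -8]
-11 → replaces -8 → [-18, -11]
-14 → replaces -11 → [-18, -14]
-17 → replaces -14 → [-18, -17]
-19 → replaces -18 → [-19, -17]
-20 → replaces -19 → [-20, -17]
-21 → replaces -20 → [-21, -17]
Two tails, so the longest strictly decreasing subsequence of the original has length 2.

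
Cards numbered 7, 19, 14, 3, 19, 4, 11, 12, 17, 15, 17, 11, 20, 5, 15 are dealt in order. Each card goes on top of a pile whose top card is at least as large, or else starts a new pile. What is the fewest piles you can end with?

7

Place each on the leftmost legal pile:
7 → new pile 1 (tops now [7])
19 → new pile 2 (tops now [7, 19])
14 → pile 2 (tops now [7, 14])
3 → pile 1 (tops now [3, 14])
19 → new pile 3 (tops now [3, 14, 19])
4 → pile 2 (tops now [3, 4, 19])
11 → pile 3 (tops now [3, 4, 11])
12 → new pile 4 (tops now [3, 4, 11, 12])
17 → new pile 5 (tops now [3, 4, 11, 12, 17])
15 → pile 5 (tops now [3, 4, 11, 12, 15])
17 → new pile 6 (tops now [3, 4, 11, 12, 15, 17])
11 → pile 3 (tops now [3, 4, 11, 12, 15, 17])
20 → new pile 7 (tops now [3, 4, 11, 12, 15, 17, 20])
5 → pile 3 (tops now [3, 4, 5, 12, 15, 17, 20])
15 → pile 5 (tops now [3, 4, 5, 12, 15, 17, 20])
Seven piles.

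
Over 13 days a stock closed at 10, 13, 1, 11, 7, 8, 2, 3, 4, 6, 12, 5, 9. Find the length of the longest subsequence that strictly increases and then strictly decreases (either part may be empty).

inc[i] = longest strictly increasing subsequence ending at i; dec[i] = longest strictly decreasing subsequence starting at i:
i:      1  2  3  4  5  6  7  8  9 10 11 12 13
a[i]:  10 13  1 11  7  8  2  3  4  6 12  5  9
inc:    1  2  1  2  2  3  2  3  4  5  6  5  6
dec:    4  5  1  4  3  3  1  1  1  2  2  1  1
Best peak at i=11 (value 12): inc=6, dec=2, length 6+2−1 = 7.

7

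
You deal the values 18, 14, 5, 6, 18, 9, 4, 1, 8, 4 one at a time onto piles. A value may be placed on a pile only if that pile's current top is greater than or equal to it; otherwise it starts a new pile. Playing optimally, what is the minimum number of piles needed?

3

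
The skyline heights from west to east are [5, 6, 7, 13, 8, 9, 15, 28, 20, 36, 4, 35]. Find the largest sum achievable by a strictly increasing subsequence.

114

Let S[i] be the best sum of a strictly increasing subsequence ending at i:
i:       1   2   3   4   5   6   7   8   9  10  11  12
a[i]:    5   6   7  13   8   9  15  28  20  36   4  35
S:       5  11  18  31  26  35  50  78  70 114   4 113
Maximum is 114 (e.g. 5 + 6 + 7 + 8 + 9 + 15 + 28 + 36).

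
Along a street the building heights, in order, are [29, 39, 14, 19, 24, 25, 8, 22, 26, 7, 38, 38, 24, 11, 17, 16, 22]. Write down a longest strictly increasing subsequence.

Patience tails give the LIS length; then backtrack through the dp parents:
29 → extends → [29]
39 → extends → [29, 39]
14 → replaces 29 → [14, 39]
19 → replaces 39 → [14, 19]
24 → extends → [14, 19, 24]
25 → extends → [14, 19, 24, 25]
8 → replaces 14 → [8, 19, 24, 25]
22 → replaces 24 → [8, 19, 22, 25]
26 → extends → [8, 19, 22, 25, 26]
7 → replaces 8 → [7, 19, 22, 25, 26]
38 → extends → [7, 19, 22, 25, 26, 38]
38 → already a tail → [7, 19, 22, 25, 26, 38]
24 → replaces 25 → [7, 19, 22, 24, 26, 38]
11 → replaces 19 → [7, 11, 22, 24, 26, 38]
17 → replaces 22 → [7, 11, 17, 24, 26, 38]
16 → replaces 17 → [7, 11, 16, 24, 26, 38]
22 → replaces 24 → [7, 11, 16, 22, 26, 38]
Length 6; one witness is 14, 19, 24, 25, 26, 38.

14, 19, 24, 25, 26, 38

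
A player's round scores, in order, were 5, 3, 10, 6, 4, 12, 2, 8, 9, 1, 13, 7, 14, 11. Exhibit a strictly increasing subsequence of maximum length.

Patience tails give the LIS length; then backtrack through the dp parents:
5 → extends → [5]
3 → replaces 5 → [3]
10 → extends → [3, 10]
6 → replaces 10 → [3, 6]
4 → replaces 6 → [3, 4]
12 → extends → [3, 4, 12]
2 → replaces 3 → [2, 4, 12]
8 → replaces 12 → [2, 4, 8]
9 → extends → [2, 4, 8, 9]
1 → replaces 2 → [1, 4, 8, 9]
13 → extends → [1, 4, 8, 9, 13]
7 → replaces 8 → [1, 4, 7, 9, 13]
14 → extends → [1, 4, 7, 9, 13, 14]
11 → replaces 13 → [1, 4, 7, 9, 11, 14]
Length 6; one witness is 5, 6, 8, 9, 13, 14.

5, 6, 8, 9, 13, 14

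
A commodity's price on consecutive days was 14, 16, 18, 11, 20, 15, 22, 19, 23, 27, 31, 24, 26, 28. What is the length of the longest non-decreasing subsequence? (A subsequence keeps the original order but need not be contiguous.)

Track the smallest tail for each achievable length (allowing ties):
14 → extends → [14]
16 → extends → [14, 16]
18 → extends → [14, 16, 18]
11 → replaces 14 → [11, 16, 18]
20 → extends → [11, 16, 18, 20]
15 → replaces 16 → [11, 15, 18, 20]
22 → extends → [11, 15, 18, 20, 22]
19 → replaces 20 → [11, 15, 18, 19, 22]
23 → extends → [11, 15, 18, 19, 22, 23]
27 → extends → [11, 15, 18, 19, 22, 23, 27]
31 → extends → [11, 15, 18, 19, 22, 23, 27, 31]
24 → replaces 27 → [11, 15, 18, 19, 22, 23, 24, 31]
26 → replaces 31 → [11, 15, 18, 19, 22, 23, 24, 26]
28 → extends → [11, 15, 18, 19, 22, 23, 24, 26, 28]
Nine tails, so the longest non-decreasing subsequence has length 9 (e.g. 14, 16, 18, 20, 22, 23, 24, 26, 28).

9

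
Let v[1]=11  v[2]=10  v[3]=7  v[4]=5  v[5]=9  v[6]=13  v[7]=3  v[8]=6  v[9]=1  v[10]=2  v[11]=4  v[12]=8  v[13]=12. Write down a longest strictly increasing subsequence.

Patience tails give the LIS length; then backtrack through the dp parents:
11 → extends → [11]
10 → replaces 11 → [10]
7 → replaces 10 → [7]
5 → replaces 7 → [5]
9 → extends → [5, 9]
13 → extends → [5, 9, 13]
3 → replaces 5 → [3, 9, 13]
6 → replaces 9 → [3, 6, 13]
1 → replaces 3 → [1, 6, 13]
2 → replaces 6 → [1, 2, 13]
4 → replaces 13 → [1, 2, 4]
8 → extends → [1, 2, 4, 8]
12 → extends → [1, 2, 4, 8, 12]
Length 5; one witness is 1, 2, 4, 8, 12.

1, 2, 4, 8, 12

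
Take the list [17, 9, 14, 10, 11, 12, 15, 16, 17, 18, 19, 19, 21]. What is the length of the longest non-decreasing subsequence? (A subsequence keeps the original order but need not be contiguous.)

11

Let dp[i] be the length of the longest such subsequence ending at index i:
i:      1  2  3  4  5  6  7  8  9 10 11 12 13
a[i]:  17  9 14 10 11 12 15 16 17 18 19 19 21
dp:     1  1  2  2  3  4  5  6  7  8  9 10 11
Maximum dp value is 11.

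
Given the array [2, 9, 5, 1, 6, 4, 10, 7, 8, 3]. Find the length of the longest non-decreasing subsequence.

5

Track the smallest tail for each achievable length (allowing ties):
2 → extends → [2]
9 → extends → [2, 9]
5 → replaces 9 → [2, 5]
1 → replaces 2 → [1, 5]
6 → extends → [1, 5, 6]
4 → replaces 5 → [1, 4, 6]
10 → extends → [1, 4, 6, 10]
7 → replaces 10 → [1, 4, 6, 7]
8 → extends → [1, 4, 6, 7, 8]
3 → replaces 4 → [1, 3, 6, 7, 8]
Five tails, so the longest non-decreasing subsequence has length 5 (e.g. 2, 5, 6, 7, 8).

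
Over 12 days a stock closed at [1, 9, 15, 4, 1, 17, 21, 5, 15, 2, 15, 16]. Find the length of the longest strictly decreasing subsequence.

Negate each value so 'decreasing' becomes 'increasing', then run patience tails on the negated sequence:
-1 → extends → [-1]
-9 → replaces -1 → [-9]
-15 → replaces -9 → [-15]
-4 → extends → [-15, -4]
-1 → extends → [-15, -4, -1]
-17 → replaces -15 → [-17, -4, -1]
-21 → replaces -17 → [-21, -4, -1]
-5 → replaces -4 → [-21, -5, -1]
-15 → replaces -5 → [-21, -15, -1]
-2 → replaces -1 → [-21, -15, -2]
-15 → already a tail → [-21, -15, -2]
-16 → replaces -15 → [-21, -16, -2]
Three tails, so the longest strictly decreasing subsequence of the original has length 3.

3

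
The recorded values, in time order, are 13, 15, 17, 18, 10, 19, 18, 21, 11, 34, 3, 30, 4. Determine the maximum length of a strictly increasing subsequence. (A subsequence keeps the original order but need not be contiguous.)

Track the smallest tail for each achievable length (strict):
13 → extends → [13]
15 → extends → [13, 15]
17 → extends → [13, 15, 17]
18 → extends → [13, 15, 17, 18]
10 → replaces 13 → [10, 15, 17, 18]
19 → extends → [10, 15, 17, 18, 19]
18 → already a tail → [10, 15, 17, 18, 19]
21 → extends → [10, 15, 17, 18, 19, 21]
11 → replaces 15 → [10, 11, 17, 18, 19, 21]
34 → extends → [10, 11, 17, 18, 19, 21, 34]
3 → replaces 10 → [3, 11, 17, 18, 19, 21, 34]
30 → replaces 34 → [3, 11, 17, 18, 19, 21, 30]
4 → replaces 11 → [3, 4, 17, 18, 19, 21, 30]
Seven tails, so the longest strictly increasing subsequence has length 7 (e.g. 13, 15, 17, 18, 19, 21, 34).

7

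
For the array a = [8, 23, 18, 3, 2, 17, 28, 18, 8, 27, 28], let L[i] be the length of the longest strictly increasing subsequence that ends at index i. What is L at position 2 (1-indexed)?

2

dp[i] = 1 + max{dp[j] : j<i, a[j]<a[i]} (or 1 if no such j):
i:      1  2  3  4  5  6  7  8  9 10 11
a[i]:   8 23 18  3  2 17 28 18  8 27 28
dp:     1  2  2  1  1  2  3  3  2  4  5
At index 2 the value is 2.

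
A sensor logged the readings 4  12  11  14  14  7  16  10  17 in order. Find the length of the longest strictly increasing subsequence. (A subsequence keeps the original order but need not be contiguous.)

Track the smallest tail for each achievable length (strict):
4 → extends → [4]
12 → extends → [4, 12]
11 → replaces 12 → [4, 11]
14 → extends → [4, 11, 14]
14 → already a tail → [4, 11, 14]
7 → replaces 11 → [4, 7, 14]
16 → extends → [4, 7, 14, 16]
10 → replaces 14 → [4, 7, 10, 16]
17 → extends → [4, 7, 10, 16, 17]
Five tails, so the longest strictly increasing subsequence has length 5 (e.g. 4, 12, 14, 16, 17).

5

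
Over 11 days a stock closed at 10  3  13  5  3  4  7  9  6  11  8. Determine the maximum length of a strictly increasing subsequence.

5

Let dp[i] be the length of the longest such subsequence ending at index i:
i:      1  2  3  4  5  6  7  8  9 10 11
a[i]:  10  3 13  5  3  4  7  9  6 11  8
dp:     1  1  2  2  1  2  3  4  3  5  4
Maximum dp value is 5.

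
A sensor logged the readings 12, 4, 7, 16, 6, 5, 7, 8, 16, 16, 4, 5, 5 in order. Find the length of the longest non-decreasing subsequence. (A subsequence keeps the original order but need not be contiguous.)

6

Track the smallest tail for each achievable length (allowing ties):
12 → extends → [12]
4 → replaces 12 → [4]
7 → extends → [4, 7]
16 → extends → [4, 7, 16]
6 → replaces 7 → [4, 6, 16]
5 → replaces 6 → [4, 5, 16]
7 → replaces 16 → [4, 5, 7]
8 → extends → [4, 5, 7, 8]
16 → extends → [4, 5, 7, 8, 16]
16 → extends → [4, 5, 7, 8, 16, 16]
4 → replaces 5 → [4, 4, 7, 8, 16, 16]
5 → replaces 7 → [4, 4, 5, 8, 16, 16]
5 → replaces 8 → [4, 4, 5, 5, 16, 16]
Six tails, so the longest non-decreasing subsequence has length 6 (e.g. 4, 7, 7, 8, 16, 16).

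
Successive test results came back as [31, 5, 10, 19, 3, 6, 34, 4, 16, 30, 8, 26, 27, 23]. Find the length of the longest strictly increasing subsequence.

5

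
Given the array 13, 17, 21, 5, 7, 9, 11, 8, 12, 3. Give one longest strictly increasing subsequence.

5, 7, 9, 11, 12

Patience tails give the LIS length; then backtrack through the dp parents:
13 → extends → [13]
17 → extends → [13, 17]
21 → extends → [13, 17, 21]
5 → replaces 13 → [5, 17, 21]
7 → replaces 17 → [5, 7, 21]
9 → replaces 21 → [5, 7, 9]
11 → extends → [5, 7, 9, 11]
8 → replaces 9 → [5, 7, 8, 11]
12 → extends → [5, 7, 8, 11, 12]
3 → replaces 5 → [3, 7, 8, 11, 12]
Length 5; one witness is 5, 7, 9, 11, 12.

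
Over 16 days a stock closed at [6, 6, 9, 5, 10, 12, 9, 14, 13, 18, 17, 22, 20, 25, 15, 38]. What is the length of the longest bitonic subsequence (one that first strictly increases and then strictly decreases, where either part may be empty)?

9

inc[i] = longest strictly increasing subsequence ending at i; dec[i] = longest strictly decreasing subsequence starting at i:
i:      1  2  3  4  5  6  7  8  9 10 11 12 13 14 15 16
a[i]:   6  6  9  5 10 12  9 14 13 18 17 22 20 25 15 38
inc:    1  1  2  1  3  4  2  5  5  6  6  7  7  8  6  9
dec:    2  2  2  1  2  2  1  2  1  3  2  3  2  2  1  1
Best peak at i=12 (value 22): inc=7, dec=3, length 7+3−1 = 9.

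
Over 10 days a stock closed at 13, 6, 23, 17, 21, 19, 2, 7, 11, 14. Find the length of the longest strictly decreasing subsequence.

Let dp[i] be the longest strictly decreasing subsequence ending at i:
i:      1  2  3  4  5  6  7  8  9 10
a[i]:  13  6 23 17 21 19  2  7 11 14
dp:     1  2  1  2  2  3  4  4  4  4
Maximum is 4.

4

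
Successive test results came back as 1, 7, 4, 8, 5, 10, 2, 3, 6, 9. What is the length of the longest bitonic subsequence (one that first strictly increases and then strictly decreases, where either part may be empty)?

inc[i] = longest strictly increasing subsequence ending at i; dec[i] = longest strictly decreasing subsequence starting at i:
i:      1  2  3  4  5  6  7  8  9 10
a[i]:   1  7  4  8  5 10  2  3  6  9
inc:    1  2  2  3  3  4  2  3  4  5
dec:    1  3  2  3  2  2  1  1  1  1
Best peak at i=4 (value 8): inc=3, dec=3, length 3+3−1 = 5.

5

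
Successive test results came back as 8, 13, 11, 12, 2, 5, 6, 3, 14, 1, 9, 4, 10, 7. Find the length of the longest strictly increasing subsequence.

5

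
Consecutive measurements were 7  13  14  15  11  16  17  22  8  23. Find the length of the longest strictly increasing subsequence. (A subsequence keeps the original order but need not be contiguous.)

8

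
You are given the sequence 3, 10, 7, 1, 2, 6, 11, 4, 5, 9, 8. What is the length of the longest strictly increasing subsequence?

Let dp[i] be the length of the longest such subsequence ending at index i:
i:      1  2  3  4  5  6  7  8  9 10 11
a[i]:   3 10  7  1  2  6 11  4  5  9  8
dp:     1  2  2  1  2  3  4  3  4  5  5
Maximum dp value is 5.

5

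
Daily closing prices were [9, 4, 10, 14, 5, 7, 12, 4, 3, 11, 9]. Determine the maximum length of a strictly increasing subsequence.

Track the smallest tail for each achievable length (strict):
9 → extends → [9]
4 → replaces 9 → [4]
10 → extends → [4, 10]
14 → extends → [4, 10, 14]
5 → replaces 10 → [4, 5, 14]
7 → replaces 14 → [4, 5, 7]
12 → extends → [4, 5, 7, 12]
4 → already a tail → [4, 5, 7, 12]
3 → replaces 4 → [3, 5, 7, 12]
11 → replaces 12 → [3, 5, 7, 11]
9 → replaces 11 → [3, 5, 7, 9]
Four tails, so the longest strictly increasing subsequence has length 4 (e.g. 4, 5, 7, 12).

4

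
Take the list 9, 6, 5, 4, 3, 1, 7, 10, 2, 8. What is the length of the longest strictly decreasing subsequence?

6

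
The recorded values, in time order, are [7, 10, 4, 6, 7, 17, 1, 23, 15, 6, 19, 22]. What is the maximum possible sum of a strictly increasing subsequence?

75

Let S[i] be the best sum of a strictly increasing subsequence ending at i:
i:      1  2  3  4  5  6  7  8  9 10 11 12
a[i]:   7 10  4  6  7 17  1 23 15  6 19 22
S:      7 17  4 10 17 34  1 57 32 10 53 75
Maximum is 75 (e.g. 4 + 6 + 7 + 17 + 19 + 22).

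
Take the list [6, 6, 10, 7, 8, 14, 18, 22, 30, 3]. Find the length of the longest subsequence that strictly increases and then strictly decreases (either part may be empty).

8

inc[i] = longest strictly increasing subsequence ending at i; dec[i] = longest strictly decreasing subsequence starting at i:
i:      1  2  3  4  5  6  7  8  9 10
a[i]:   6  6 10  7  8 14 18 22 30  3
inc:    1  1  2  2  3  4  5  6  7  1
dec:    2  2  3  2  2  2  2  2  2  1
Best peak at i=9 (value 30): inc=7, dec=2, length 7+2−1 = 8.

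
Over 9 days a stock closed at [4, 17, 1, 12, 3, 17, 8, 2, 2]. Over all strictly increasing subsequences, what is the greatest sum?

Let S[i] be the best sum of a strictly increasing subsequence ending at i:
i:      1  2  3  4  5  6  7  8  9
a[i]:   4 17  1 12  3 17  8  2  2
S:      4 21  1 16  4 33 12  3  3
Maximum is 33 (e.g. 4 + 12 + 17).

33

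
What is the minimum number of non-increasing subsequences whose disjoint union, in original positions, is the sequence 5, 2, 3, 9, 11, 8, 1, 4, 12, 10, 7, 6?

5

Place each on the leftmost legal pile:
5 → new pile 1 (tops now [5])
2 → pile 1 (tops now [2])
3 → new pile 2 (tops now [2, 3])
9 → new pile 3 (tops now [2, 3, 9])
11 → new pile 4 (tops now [2, 3, 9, 11])
8 → pile 3 (tops now [2, 3, 8, 11])
1 → pile 1 (tops now [1, 3, 8, 11])
4 → pile 3 (tops now [1, 3, 4, 11])
12 → new pile 5 (tops now [1, 3, 4, 11, 12])
10 → pile 4 (tops now [1, 3, 4, 10, 12])
7 → pile 4 (tops now [1, 3, 4, 7, 12])
6 → pile 4 (tops now [1, 3, 4, 6, 12])
Five piles.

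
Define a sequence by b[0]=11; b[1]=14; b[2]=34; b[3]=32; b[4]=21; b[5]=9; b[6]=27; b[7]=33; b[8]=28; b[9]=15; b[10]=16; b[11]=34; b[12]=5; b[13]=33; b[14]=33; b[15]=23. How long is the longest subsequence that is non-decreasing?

7

Track the smallest tail for each achievable length (allowing ties):
11 → extends → [11]
14 → extends → [11, 14]
34 → extends → [11, 14, 34]
32 → replaces 34 → [11, 14, 32]
21 → replaces 32 → [11, 14, 21]
9 → replaces 11 → [9, 14, 21]
27 → extends → [9, 14, 21, 27]
33 → extends → [9, 14, 21, 27, 33]
28 → replaces 33 → [9, 14, 21, 27, 28]
15 → replaces 21 → [9, 14, 15, 27, 28]
16 → replaces 27 → [9, 14, 15, 16, 28]
34 → extends → [9, 14, 15, 16, 28, 34]
5 → replaces 9 → [5, 14, 15, 16, 28, 34]
33 → replaces 34 → [5, 14, 15, 16, 28, 33]
33 → extends → [5, 14, 15, 16, 28, 33, 33]
23 → replaces 28 → [5, 14, 15, 16, 23, 33, 33]
Seven tails, so the longest non-decreasing subsequence has length 7 (e.g. 11, 14, 21, 27, 33, 33, 33).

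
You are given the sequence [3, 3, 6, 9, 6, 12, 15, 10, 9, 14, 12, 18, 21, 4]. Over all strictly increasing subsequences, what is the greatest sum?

84

Let S[i] be the best sum of a strictly increasing subsequence ending at i:
i:      1  2  3  4  5  6  7  8  9 10 11 12 13 14
a[i]:   3  3  6  9  6 12 15 10  9 14 12 18 21  4
S:      3  3  9 18  9 30 45 28 18 44 40 63 84  7
Maximum is 84 (e.g. 3 + 6 + 9 + 12 + 15 + 18 + 21).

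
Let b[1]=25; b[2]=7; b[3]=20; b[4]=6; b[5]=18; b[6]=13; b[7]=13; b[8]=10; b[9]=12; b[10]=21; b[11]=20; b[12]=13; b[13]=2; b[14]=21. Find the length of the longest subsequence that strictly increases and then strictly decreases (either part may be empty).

inc[i] = longest strictly increasing subsequence ending at i; dec[i] = longest strictly decreasing subsequence starting at i:
i:      1  2  3  4  5  6  7  8  9 10 11 12 13 14
b[i]:  25  7 20  6 18 13 13 10 12 21 20 13  2 21
inc:    1  1  2  1  2  2  2  2  3  4  4  4  1  5
dec:    6  3  5  2  4  3  3  2  2  4  3  2  1  1
Best peak at i=10 (value 21): inc=4, dec=4, length 4+4−1 = 7.

7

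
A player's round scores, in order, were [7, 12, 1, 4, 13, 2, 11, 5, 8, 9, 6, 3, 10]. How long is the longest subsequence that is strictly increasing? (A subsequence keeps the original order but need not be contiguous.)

Track the smallest tail for each achievable length (strict):
7 → extends → [7]
12 → extends → [7, 12]
1 → replaces 7 → [1, 12]
4 → replaces 12 → [1, 4]
13 → extends → [1, 4, 13]
2 → replaces 4 → [1, 2, 13]
11 → replaces 13 → [1, 2, 11]
5 → replaces 11 → [1, 2, 5]
8 → extends → [1, 2, 5, 8]
9 → extends → [1, 2, 5, 8, 9]
6 → replaces 8 → [1, 2, 5, 6, 9]
3 → replaces 5 → [1, 2, 3, 6, 9]
10 → extends → [1, 2, 3, 6, 9, 10]
Six tails, so the longest strictly increasing subsequence has length 6 (e.g. 1, 4, 5, 8, 9, 10).

6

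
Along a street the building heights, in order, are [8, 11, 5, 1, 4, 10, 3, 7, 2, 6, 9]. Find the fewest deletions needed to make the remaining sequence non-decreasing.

7

Fewest deletions = n − (longest non-decreasing subsequence).
Patience tails:
8 → extends → [8]
11 → extends → [8, 11]
5 → replaces 8 → [5, 11]
1 → replaces 5 → [1, 11]
4 → replaces 11 → [1, 4]
10 → extends → [1, 4, 10]
3 → replaces 4 → [1, 3, 10]
7 → replaces 10 → [1, 3, 7]
2 → replaces 3 → [1, 2, 7]
6 → replaces 7 → [1, 2, 6]
9 → extends → [1, 2, 6, 9]
Longest non-decreasing subsequence has length 4, so deletions = 11 − 4 = 7.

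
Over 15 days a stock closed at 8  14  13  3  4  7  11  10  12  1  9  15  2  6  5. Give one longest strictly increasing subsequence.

Patience tails give the LIS length; then backtrack through the dp parents:
8 → extends → [8]
14 → extends → [8, 14]
13 → replaces 14 → [8, 13]
3 → replaces 8 → [3, 13]
4 → replaces 13 → [3, 4]
7 → extends → [3, 4, 7]
11 → extends → [3, 4, 7, 11]
10 → replaces 11 → [3, 4, 7, 10]
12 → extends → [3, 4, 7, 10, 12]
1 → replaces 3 → [1, 4, 7, 10, 12]
9 → replaces 10 → [1, 4, 7, 9, 12]
15 → extends → [1, 4, 7, 9, 12, 15]
2 → replaces 4 → [1, 2, 7, 9, 12, 15]
6 → replaces 7 → [1, 2, 6, 9, 12, 15]
5 → replaces 6 → [1, 2, 5, 9, 12, 15]
Length 6; one witness is 3, 4, 7, 11, 12, 15.

3, 4, 7, 11, 12, 15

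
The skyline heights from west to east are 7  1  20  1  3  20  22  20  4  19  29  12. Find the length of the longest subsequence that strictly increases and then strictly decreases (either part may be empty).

7

inc[i] = longest strictly increasing subsequence ending at i; dec[i] = longest strictly decreasing subsequence starting at i:
i:      1  2  3  4  5  6  7  8  9 10 11 12
a[i]:   7  1 20  1  3 20 22 20  4 19 29 12
inc:    1  1  2  1  2  3  4  3  3  4  5  4
dec:    2  1  3  1  1  3  4  3  1  2  2  1
Best peak at i=7 (value 22): inc=4, dec=4, length 4+4−1 = 7.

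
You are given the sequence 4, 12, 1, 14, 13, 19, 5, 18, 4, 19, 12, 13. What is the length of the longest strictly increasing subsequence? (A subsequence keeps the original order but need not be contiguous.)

5

Let dp[i] be the length of the longest such subsequence ending at index i:
i:      1  2  3  4  5  6  7  8  9 10 11 12
a[i]:   4 12  1 14 13 19  5 18  4 19 12 13
dp:     1  2  1  3  3  4  2  4  2  5  3  4
Maximum dp value is 5.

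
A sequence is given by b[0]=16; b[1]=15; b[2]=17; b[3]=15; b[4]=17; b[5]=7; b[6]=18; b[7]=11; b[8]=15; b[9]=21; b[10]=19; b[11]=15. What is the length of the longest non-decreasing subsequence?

Track the smallest tail for each achievable length (allowing ties):
16 → extends → [16]
15 → replaces 16 → [15]
17 → extends → [15, 17]
15 → replaces 17 → [15, 15]
17 → extends → [15, 15, 17]
7 → replaces 15 → [7, 15, 17]
18 → extends → [7, 15, 17, 18]
11 → replaces 15 → [7, 11, 17, 18]
15 → replaces 17 → [7, 11, 15, 18]
21 → extends → [7, 11, 15, 18, 21]
19 → replaces 21 → [7, 11, 15, 18, 19]
15 → replaces 18 → [7, 11, 15, 15, 19]
Five tails, so the longest non-decreasing subsequence has length 5 (e.g. 16, 17, 17, 18, 21).

5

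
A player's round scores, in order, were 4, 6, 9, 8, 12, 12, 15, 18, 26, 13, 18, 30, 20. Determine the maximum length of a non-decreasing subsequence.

9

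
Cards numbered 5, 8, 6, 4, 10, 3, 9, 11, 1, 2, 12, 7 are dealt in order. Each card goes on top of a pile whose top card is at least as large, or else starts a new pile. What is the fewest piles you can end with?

The minimum number of non-increasing subsequences covering a sequence equals the length of its longest strictly increasing subsequence.
LIS length is 5 (e.g. 5, 8, 10, 11, 12), so 5 piles are needed.

5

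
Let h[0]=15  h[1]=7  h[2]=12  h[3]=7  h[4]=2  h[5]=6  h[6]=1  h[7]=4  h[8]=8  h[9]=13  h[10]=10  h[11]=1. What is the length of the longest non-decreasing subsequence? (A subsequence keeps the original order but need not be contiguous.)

Track the smallest tail for each achievable length (allowing ties):
15 → extends → [15]
7 → replaces 15 → [7]
12 → extends → [7, 12]
7 → replaces 12 → [7, 7]
2 → replaces 7 → [2, 7]
6 → replaces 7 → [2, 6]
1 → replaces 2 → [1, 6]
4 → replaces 6 → [1, 4]
8 → extends → [1, 4, 8]
13 → extends → [1, 4, 8, 13]
10 → replaces 13 → [1, 4, 8, 10]
1 → replaces 4 → [1, 1, 8, 10]
Four tails, so the longest non-decreasing subsequence has length 4 (e.g. 7, 7, 8, 13).

4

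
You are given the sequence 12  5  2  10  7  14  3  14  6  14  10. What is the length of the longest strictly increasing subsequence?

4

Track the smallest tail for each achievable length (strict):
12 → extends → [12]
5 → replaces 12 → [5]
2 → replaces 5 → [2]
10 → extends → [2, 10]
7 → replaces 10 → [2, 7]
14 → extends → [2, 7, 14]
3 → replaces 7 → [2, 3, 14]
14 → already a tail → [2, 3, 14]
6 → replaces 14 → [2, 3, 6]
14 → extends → [2, 3, 6, 14]
10 → replaces 14 → [2, 3, 6, 10]
Four tails, so the longest strictly increasing subsequence has length 4 (e.g. 2, 3, 6, 14).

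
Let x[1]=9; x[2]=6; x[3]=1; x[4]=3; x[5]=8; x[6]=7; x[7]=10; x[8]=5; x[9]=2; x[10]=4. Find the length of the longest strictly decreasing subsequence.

Negate each value so 'decreasing' becomes 'increasing', then run patience tails on the negated sequence:
-9 → extends → [-9]
-6 → extends → [-9, -6]
-1 → extends → [-9, -6, -1]
-3 → replaces -1 → [-9, -6, -3]
-8 → replaces -6 → [-9, -8, -3]
-7 → replaces -3 → [-9, -8, -7]
-10 → replaces -9 → [-10, -8, -7]
-5 → extends → [-10, -8, -7, -5]
-2 → extends → [-10, -8, -7, -5, -2]
-4 → replaces -2 → [-10, -8, -7, -5, -4]
Five tails, so the longest strictly decreasing subsequence of the original has length 5.

5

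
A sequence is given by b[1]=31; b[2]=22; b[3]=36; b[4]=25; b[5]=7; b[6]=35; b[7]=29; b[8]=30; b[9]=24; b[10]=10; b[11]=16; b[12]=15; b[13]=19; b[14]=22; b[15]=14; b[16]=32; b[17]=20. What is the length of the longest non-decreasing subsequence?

Track the smallest tail for each achievable length (allowing ties):
31 → extends → [31]
22 → replaces 31 → [22]
36 → extends → [22, 36]
25 → replaces 36 → [22, 25]
7 → replaces 22 → [7, 25]
35 → extends → [7, 25, 35]
29 → replaces 35 → [7, 25, 29]
30 → extends → [7, 25, 29, 30]
24 → replaces 25 → [7, 24, 29, 30]
10 → replaces 24 → [7, 10, 29, 30]
16 → replaces 29 → [7, 10, 16, 30]
15 → replaces 16 → [7, 10, 15, 30]
19 → replaces 30 → [7, 10, 15, 19]
22 → extends → [7, 10, 15, 19, 22]
14 → replaces 15 → [7, 10, 14, 19, 22]
32 → extends → [7, 10, 14, 19, 22, 32]
20 → replaces 22 → [7, 10, 14, 19, 20, 32]
Six tails, so the longest non-decreasing subsequence has length 6 (e.g. 7, 10, 16, 19, 22, 32).

6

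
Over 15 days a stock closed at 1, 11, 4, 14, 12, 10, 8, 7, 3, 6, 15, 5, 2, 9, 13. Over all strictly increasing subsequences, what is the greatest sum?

41

Let S[i] be the best sum of a strictly increasing subsequence ending at i:
i:      1  2  3  4  5  6  7  8  9 10 11 12 13 14 15
a[i]:   1 11  4 14 12 10  8  7  3  6 15  5  2  9 13
S:      1 12  5 26 24 15 13 12  4 11 41 10  3 22 37
Maximum is 41 (e.g. 1 + 11 + 14 + 15).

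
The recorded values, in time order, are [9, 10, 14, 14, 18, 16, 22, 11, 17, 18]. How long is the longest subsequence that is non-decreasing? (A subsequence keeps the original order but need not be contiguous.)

7

Let dp[i] be the length of the longest such subsequence ending at index i:
i:      1  2  3  4  5  6  7  8  9 10
a[i]:   9 10 14 14 18 16 22 11 17 18
dp:     1  2  3  4  5  5  6  3  6  7
Maximum dp value is 7.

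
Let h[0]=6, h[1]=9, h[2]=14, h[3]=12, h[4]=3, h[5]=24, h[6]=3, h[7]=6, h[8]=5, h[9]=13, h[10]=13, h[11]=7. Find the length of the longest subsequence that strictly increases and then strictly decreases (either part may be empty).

inc[i] = longest strictly increasing subsequence ending at i; dec[i] = longest strictly decreasing subsequence starting at i:
i:      0  1  2  3  4  5  6  7  8  9 10 11
h[i]:   6  9 14 12  3 24  3  6  5 13 13  7
inc:    1  2  3  3  1  4  1  2  2  4  4  3
dec:    2  3  4  3  1  3  1  2  1  2  2  1
Best peak at i=2 (value 14): inc=3, dec=4, length 3+4−1 = 6.

6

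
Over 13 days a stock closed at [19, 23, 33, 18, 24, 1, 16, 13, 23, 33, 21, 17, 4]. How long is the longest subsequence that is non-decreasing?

Let dp[i] be the length of the longest such subsequence ending at index i:
i:      1  2  3  4  5  6  7  8  9 10 11 12 13
a[i]:  19 23 33 18 24  1 16 13 23 33 21 17  4
dp:     1  2  3  1  3  1  2  2  3  4  3  3  2
Maximum dp value is 4.

4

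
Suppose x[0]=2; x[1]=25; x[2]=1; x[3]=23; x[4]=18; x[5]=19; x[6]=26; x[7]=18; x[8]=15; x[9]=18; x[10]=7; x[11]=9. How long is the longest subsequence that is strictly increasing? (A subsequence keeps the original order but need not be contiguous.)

Track the smallest tail for each achievable length (strict):
2 → extends → [2]
25 → extends → [2, 25]
1 → replaces 2 → [1, 25]
23 → replaces 25 → [1, 23]
18 → replaces 23 → [1, 18]
19 → extends → [1, 18, 19]
26 → extends → [1, 18, 19, 26]
18 → already a tail → [1, 18, 19, 26]
15 → replaces 18 → [1, 15, 19, 26]
18 → replaces 19 → [1, 15, 18, 26]
7 → replaces 15 → [1, 7, 18, 26]
9 → replaces 18 → [1, 7, 9, 26]
Four tails, so the longest strictly increasing subsequence has length 4 (e.g. 2, 18, 19, 26).

4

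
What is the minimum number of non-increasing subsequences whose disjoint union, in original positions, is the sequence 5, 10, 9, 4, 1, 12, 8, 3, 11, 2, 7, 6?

3

Place each on the leftmost legal pile:
5 → new pile 1 (tops now [5])
10 → new pile 2 (tops now [5, 10])
9 → pile 2 (tops now [5, 9])
4 → pile 1 (tops now [4, 9])
1 → pile 1 (tops now [1, 9])
12 → new pile 3 (tops now [1, 9, 12])
8 → pile 2 (tops now [1, 8, 12])
3 → pile 2 (tops now [1, 3, 12])
11 → pile 3 (tops now [1, 3, 11])
2 → pile 2 (tops now [1, 2, 11])
7 → pile 3 (tops now [1, 2, 7])
6 → pile 3 (tops now [1, 2, 6])
Three piles.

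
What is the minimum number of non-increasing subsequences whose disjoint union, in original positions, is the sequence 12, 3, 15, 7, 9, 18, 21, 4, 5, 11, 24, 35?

The minimum number of non-increasing subsequences covering a sequence equals the length of its longest strictly increasing subsequence.
LIS length is 7 (e.g. 3, 7, 9, 18, 21, 24, 35), so 7 piles are needed.

7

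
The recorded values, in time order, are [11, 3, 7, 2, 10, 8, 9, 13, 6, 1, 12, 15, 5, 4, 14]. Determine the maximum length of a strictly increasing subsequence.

6

Track the smallest tail for each achievable length (strict):
11 → extends → [11]
3 → replaces 11 → [3]
7 → extends → [3, 7]
2 → replaces 3 → [2, 7]
10 → extends → [2, 7, 10]
8 → replaces 10 → [2, 7, 8]
9 → extends → [2, 7, 8, 9]
13 → extends → [2, 7, 8, 9, 13]
6 → replaces 7 → [2, 6, 8, 9, 13]
1 → replaces 2 → [1, 6, 8, 9, 13]
12 → replaces 13 → [1, 6, 8, 9, 12]
15 → extends → [1, 6, 8, 9, 12, 15]
5 → replaces 6 → [1, 5, 8, 9, 12, 15]
4 → replaces 5 → [1, 4, 8, 9, 12, 15]
14 → replaces 15 → [1, 4, 8, 9, 12, 14]
Six tails, so the longest strictly increasing subsequence has length 6 (e.g. 3, 7, 8, 9, 13, 15).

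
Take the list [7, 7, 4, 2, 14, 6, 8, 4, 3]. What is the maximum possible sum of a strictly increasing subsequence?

Let S[i] be the best sum of a strictly increasing subsequence ending at i:
i:      1  2  3  4  5  6  7  8  9
a[i]:   7  7  4  2 14  6  8  4  3
S:      7  7  4  2 21 10 18  6  5
Maximum is 21 (e.g. 7 + 14).

21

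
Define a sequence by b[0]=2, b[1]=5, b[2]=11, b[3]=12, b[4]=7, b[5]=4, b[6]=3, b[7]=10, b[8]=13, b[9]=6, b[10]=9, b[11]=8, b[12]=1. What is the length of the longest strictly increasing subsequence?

Track the smallest tail for each achievable length (strict):
2 → extends → [2]
5 → extends → [2, 5]
11 → extends → [2, 5, 11]
12 → extends → [2, 5, 11, 12]
7 → replaces 11 → [2, 5, 7, 12]
4 → replaces 5 → [2, 4, 7, 12]
3 → replaces 4 → [2, 3, 7, 12]
10 → replaces 12 → [2, 3, 7, 10]
13 → extends → [2, 3, 7, 10, 13]
6 → replaces 7 → [2, 3, 6, 10, 13]
9 → replaces 10 → [2, 3, 6, 9, 13]
8 → replaces 9 → [2, 3, 6, 8, 13]
1 → replaces 2 → [1, 3, 6, 8, 13]
Five tails, so the longest strictly increasing subsequence has length 5 (e.g. 2, 5, 11, 12, 13).

5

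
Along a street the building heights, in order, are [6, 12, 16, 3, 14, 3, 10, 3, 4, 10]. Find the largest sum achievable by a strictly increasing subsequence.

34

Let S[i] be the best sum of a strictly increasing subsequence ending at i:
i:      1  2  3  4  5  6  7  8  9 10
a[i]:   6 12 16  3 14  3 10  3  4 10
S:      6 18 34  3 32  3 16  3  7 17
Maximum is 34 (e.g. 6 + 12 + 16).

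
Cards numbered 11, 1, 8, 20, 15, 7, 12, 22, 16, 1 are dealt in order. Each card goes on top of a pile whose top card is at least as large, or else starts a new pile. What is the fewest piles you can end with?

The minimum number of non-increasing subsequences covering a sequence equals the length of its longest strictly increasing subsequence.
LIS length is 4 (e.g. 1, 8, 20, 22), so 4 piles are needed.

4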